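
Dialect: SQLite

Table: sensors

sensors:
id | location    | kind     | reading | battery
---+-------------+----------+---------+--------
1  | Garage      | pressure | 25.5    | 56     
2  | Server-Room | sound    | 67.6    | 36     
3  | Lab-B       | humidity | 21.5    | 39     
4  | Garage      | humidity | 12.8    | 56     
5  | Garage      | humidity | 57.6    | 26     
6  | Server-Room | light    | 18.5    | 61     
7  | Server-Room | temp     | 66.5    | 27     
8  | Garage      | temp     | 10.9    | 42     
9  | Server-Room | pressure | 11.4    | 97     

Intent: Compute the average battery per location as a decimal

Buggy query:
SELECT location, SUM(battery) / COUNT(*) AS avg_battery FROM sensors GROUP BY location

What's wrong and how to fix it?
Bug: Both operands are integers, so '/' performs integer division and truncates

Fix: Cast one side to REAL so the division keeps the fractional part

Corrected query:
SELECT location, SUM(battery) * 1.0 / COUNT(*) AS avg_battery FROM sensors GROUP BY location

Result:
location    | avg_battery
------------+------------
Garage      | 45         
Lab-B       | 39         
Server-Room | 55.25      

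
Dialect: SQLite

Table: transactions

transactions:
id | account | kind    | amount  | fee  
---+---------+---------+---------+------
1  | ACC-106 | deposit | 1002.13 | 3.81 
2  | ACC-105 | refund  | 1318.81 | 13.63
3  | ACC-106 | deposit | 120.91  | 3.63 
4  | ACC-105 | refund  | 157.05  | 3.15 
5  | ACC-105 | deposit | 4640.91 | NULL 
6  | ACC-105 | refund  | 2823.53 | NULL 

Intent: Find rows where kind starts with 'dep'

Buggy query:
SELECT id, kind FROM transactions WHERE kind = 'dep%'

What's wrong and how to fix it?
Bug: '=' compares the literal string including the % character; pattern matching needs LIKE

Fix: Replace '=' with LIKE so 'dep%' is treated as a pattern

Corrected query:
SELECT id, kind FROM transactions WHERE kind LIKE 'dep%'

Result:
id | kind   
---+--------
1  | deposit
3  | deposit
5  | deposit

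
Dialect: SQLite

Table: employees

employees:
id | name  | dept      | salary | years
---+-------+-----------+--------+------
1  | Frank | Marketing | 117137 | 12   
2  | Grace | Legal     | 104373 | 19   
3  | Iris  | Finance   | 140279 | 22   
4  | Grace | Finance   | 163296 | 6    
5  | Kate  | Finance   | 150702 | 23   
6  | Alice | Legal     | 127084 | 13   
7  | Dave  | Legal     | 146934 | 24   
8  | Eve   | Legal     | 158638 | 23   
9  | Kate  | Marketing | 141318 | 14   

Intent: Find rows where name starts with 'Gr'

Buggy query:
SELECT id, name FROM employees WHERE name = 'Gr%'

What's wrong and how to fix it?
Bug: Wildcards only work with LIKE; '=' treats '%' as a literal character

Fix: Use LIKE for wildcard pattern matching

Corrected query:
SELECT id, name FROM employees WHERE name LIKE 'Gr%'

Result:
id | name 
---+------
2  | Grace
4  | Grace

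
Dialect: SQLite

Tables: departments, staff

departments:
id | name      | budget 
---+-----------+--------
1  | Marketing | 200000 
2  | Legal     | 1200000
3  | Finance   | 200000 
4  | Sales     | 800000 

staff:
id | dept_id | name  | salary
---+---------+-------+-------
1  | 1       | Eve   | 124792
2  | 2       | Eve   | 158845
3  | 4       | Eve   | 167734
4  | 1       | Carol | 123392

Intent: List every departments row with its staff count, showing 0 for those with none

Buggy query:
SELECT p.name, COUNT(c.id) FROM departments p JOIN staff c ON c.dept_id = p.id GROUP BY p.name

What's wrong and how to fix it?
Bug: INNER JOIN drops departments rows that have no matching staff rows

Fix: Switch to LEFT JOIN to retain unmatched parent rows

Corrected query:
SELECT p.name, COUNT(c.id) FROM departments p LEFT JOIN staff c ON c.dept_id = p.id GROUP BY p.name

Result:
name      | COUNT(c.id)
----------+------------
Finance   | 0          
Legal     | 1          
Marketing | 2          
Sales     | 1          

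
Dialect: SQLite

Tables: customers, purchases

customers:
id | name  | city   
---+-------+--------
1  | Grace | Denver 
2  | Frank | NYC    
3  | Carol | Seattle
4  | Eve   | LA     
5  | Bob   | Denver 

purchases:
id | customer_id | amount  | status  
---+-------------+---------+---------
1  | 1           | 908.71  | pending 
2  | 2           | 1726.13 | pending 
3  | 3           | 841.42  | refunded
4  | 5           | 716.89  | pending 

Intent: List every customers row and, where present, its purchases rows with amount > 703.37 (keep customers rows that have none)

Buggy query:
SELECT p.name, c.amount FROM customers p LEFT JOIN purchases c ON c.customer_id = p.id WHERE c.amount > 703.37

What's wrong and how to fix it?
Bug: Filtering c.amount in WHERE discards the NULL rows produced by LEFT JOIN, turning it into an inner join

Fix: Move the right-table condition into the ON clause so unmatched parents are kept

Corrected query:
SELECT p.name, c.amount FROM customers p LEFT JOIN purchases c ON c.customer_id = p.id AND c.amount > 703.37

Result:
name  | amount 
------+--------
Grace | 908.71 
Frank | 1726.13
Carol | 841.42 
Eve   | NULL   
Bob   | 716.89 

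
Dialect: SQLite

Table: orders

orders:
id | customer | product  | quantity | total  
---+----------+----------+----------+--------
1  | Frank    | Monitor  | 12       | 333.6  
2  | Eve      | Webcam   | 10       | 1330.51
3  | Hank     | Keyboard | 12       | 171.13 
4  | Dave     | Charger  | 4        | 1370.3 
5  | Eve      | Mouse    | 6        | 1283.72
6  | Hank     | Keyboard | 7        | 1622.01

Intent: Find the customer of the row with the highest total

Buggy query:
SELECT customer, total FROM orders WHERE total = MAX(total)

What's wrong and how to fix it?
Bug: MAX(total) is an aggregate and cannot be used directly in WHERE

Fix: Wrap MAX in a scalar subquery so WHERE compares against a single value

Corrected query:
SELECT customer, total FROM orders WHERE total = (SELECT MAX(total) FROM orders)

Result:
customer | total  
---------+--------
Hank     | 1622.01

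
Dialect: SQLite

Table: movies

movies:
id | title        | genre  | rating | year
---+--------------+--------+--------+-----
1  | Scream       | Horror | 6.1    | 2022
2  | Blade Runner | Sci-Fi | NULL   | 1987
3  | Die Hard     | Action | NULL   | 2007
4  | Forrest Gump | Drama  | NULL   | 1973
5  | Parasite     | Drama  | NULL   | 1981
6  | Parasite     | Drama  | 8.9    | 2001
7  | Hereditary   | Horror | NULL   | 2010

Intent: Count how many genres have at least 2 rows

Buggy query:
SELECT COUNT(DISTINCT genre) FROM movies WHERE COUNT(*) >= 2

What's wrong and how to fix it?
Bug: COUNT(*) cannot appear in WHERE; the per-group count doesn't exist yet

Fix: Use a subquery that GROUPs and filters with HAVING, then count its rows

Corrected query:
SELECT COUNT(*) FROM (SELECT genre FROM movies GROUP BY genre HAVING COUNT(*) >= 2)

Result:
COUNT(*)
--------
2       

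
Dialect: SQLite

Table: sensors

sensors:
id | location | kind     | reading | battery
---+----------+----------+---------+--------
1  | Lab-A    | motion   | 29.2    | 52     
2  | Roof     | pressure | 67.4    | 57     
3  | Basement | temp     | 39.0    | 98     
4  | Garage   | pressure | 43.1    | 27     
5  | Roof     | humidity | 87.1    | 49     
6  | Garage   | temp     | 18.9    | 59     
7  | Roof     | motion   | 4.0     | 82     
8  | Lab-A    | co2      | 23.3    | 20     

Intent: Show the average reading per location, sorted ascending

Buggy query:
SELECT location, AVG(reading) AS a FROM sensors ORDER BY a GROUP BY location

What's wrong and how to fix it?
Bug: ORDER BY appears before GROUP BY; SQL clause order requires GROUP BY first

Fix: Move ORDER BY to the end, after GROUP BY

Corrected query:
SELECT location, AVG(reading) AS a FROM sensors GROUP BY location ORDER BY a

Result:
location | a        
---------+----------
Lab-A    | 26.25    
Garage   | 31       
Basement | 39       
Roof     | 52.833333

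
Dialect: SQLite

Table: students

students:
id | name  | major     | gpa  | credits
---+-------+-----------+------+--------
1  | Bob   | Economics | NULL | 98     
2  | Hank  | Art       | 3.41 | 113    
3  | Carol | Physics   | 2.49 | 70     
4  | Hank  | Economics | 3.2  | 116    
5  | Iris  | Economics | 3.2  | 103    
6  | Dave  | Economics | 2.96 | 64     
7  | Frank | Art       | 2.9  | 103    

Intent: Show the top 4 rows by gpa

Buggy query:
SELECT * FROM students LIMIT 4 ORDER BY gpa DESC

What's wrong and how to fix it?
Bug: LIMIT must come after ORDER BY

Fix: Swap the clauses: ORDER BY first, then LIMIT

Corrected query:
SELECT * FROM students ORDER BY gpa DESC LIMIT 4

Result:
id | name | major     | gpa  | credits
---+------+-----------+------+--------
2  | Hank | Art       | 3.41 | 113    
4  | Hank | Economics | 3.2  | 116    
5  | Iris | Economics | 3.2  | 103    
6  | Dave | Economics | 2.96 | 64     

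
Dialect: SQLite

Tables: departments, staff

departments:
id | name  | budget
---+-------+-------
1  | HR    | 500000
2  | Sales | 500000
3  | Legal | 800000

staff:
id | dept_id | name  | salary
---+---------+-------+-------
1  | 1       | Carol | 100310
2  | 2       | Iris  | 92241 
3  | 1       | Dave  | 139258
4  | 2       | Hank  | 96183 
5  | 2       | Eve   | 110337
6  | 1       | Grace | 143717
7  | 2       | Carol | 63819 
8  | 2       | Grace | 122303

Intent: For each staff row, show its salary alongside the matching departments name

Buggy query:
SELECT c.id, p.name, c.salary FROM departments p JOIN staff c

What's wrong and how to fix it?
Bug: Missing join condition: each staff row is matched to all departments rows instead of just its own

Fix: Specify the join condition linking the foreign key to the parent id

Corrected query:
SELECT c.id, p.name, c.salary FROM departments p JOIN staff c ON c.dept_id = p.id

Result:
id | name  | salary
---+-------+-------
1  | HR    | 100310
2  | Sales | 92241 
3  | HR    | 139258
4  | Sales | 96183 
5  | Sales | 110337
6  | HR    | 143717
7  | Sales | 63819 
8  | Sales | 122303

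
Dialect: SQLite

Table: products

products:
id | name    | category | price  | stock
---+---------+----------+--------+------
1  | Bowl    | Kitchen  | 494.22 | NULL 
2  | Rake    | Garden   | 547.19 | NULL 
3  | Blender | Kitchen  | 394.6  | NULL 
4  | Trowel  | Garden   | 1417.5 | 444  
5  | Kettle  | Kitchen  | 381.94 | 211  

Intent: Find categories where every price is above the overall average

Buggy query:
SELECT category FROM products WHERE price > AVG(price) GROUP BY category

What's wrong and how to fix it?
Bug: WHERE evaluates per row before aggregation, so AVG() is unavailable

Fix: Compute the overall average in a scalar subquery and compare each group's MIN against it in HAVING

Corrected query:
SELECT category FROM products GROUP BY category HAVING MIN(price) > (SELECT AVG(price) FROM products)

Result:
(no rows)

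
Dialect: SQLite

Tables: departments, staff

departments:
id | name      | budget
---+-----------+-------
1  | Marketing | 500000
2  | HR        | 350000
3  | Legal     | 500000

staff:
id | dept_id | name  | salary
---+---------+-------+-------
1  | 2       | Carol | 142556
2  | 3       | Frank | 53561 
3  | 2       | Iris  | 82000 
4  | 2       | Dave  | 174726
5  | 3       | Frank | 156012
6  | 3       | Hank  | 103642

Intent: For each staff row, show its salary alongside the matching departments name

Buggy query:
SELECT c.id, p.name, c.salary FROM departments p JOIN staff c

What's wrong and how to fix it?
Bug: JOIN with no ON clause produces a cartesian product; every staff row pairs with every departments row

Fix: Add ON c.dept_id = p.id to the JOIN

Corrected query:
SELECT c.id, p.name, c.salary FROM departments p JOIN staff c ON c.dept_id = p.id

Result:
id | name  | salary
---+-------+-------
1  | HR    | 142556
2  | Legal | 53561 
3  | HR    | 82000 
4  | HR    | 174726
5  | Legal | 156012
6  | Legal | 103642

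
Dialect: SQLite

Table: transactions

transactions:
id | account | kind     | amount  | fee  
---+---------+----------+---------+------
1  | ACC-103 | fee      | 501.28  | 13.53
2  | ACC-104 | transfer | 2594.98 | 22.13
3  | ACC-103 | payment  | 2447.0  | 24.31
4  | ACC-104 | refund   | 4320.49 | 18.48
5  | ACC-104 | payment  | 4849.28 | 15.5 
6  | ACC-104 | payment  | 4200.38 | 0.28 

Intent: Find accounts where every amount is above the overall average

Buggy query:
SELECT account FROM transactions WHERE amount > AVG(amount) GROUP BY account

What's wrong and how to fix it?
Bug: WHERE evaluates per row before aggregation, so AVG() is unavailable

Fix: Use a subquery for AVG and a HAVING MIN(...) filter so the condition holds for every row in the group

Corrected query:
SELECT account FROM transactions GROUP BY account HAVING MIN(amount) > (SELECT AVG(amount) FROM transactions)

Result:
(no rows)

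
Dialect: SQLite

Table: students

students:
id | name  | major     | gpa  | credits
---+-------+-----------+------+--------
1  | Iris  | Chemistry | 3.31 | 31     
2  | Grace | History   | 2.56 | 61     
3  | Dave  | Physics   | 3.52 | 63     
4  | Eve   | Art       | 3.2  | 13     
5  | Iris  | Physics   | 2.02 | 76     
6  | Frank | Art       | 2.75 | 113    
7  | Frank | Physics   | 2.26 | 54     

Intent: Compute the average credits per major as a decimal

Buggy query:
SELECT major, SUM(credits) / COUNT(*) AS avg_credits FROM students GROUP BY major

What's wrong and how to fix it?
Bug: SUM(credits) and COUNT(*) are both integers; the division truncates the fractional part

Fix: Cast one side to REAL so the division keeps the fractional part

Corrected query:
SELECT major, SUM(credits) * 1.0 / COUNT(*) AS avg_credits FROM students GROUP BY major

Result:
major     | avg_credits
----------+------------
Art       | 63         
Chemistry | 31         
History   | 61         
Physics   | 64.333333  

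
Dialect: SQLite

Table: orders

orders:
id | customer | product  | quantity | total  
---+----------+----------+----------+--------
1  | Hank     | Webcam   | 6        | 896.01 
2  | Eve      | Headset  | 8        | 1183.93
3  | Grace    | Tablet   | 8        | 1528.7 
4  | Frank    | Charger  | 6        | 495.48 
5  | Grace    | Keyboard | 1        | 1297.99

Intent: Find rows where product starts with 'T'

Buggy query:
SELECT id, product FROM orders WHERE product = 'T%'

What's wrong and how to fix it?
Bug: Wildcards only work with LIKE; '=' treats '%' as a literal character

Fix: Replace '=' with LIKE so 'T%' is treated as a pattern

Corrected query:
SELECT id, product FROM orders WHERE product LIKE 'T%'

Result:
id | product
---+--------
3  | Tablet 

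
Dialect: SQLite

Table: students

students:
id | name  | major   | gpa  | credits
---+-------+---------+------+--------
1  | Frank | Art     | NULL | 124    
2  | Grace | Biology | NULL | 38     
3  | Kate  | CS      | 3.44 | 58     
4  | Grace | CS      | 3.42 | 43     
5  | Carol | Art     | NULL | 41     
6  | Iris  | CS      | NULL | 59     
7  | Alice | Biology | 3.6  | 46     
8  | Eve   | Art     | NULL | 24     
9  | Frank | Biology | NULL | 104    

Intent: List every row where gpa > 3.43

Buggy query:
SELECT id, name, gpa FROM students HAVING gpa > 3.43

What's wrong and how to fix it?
Bug: This is a non-aggregate query (no GROUP BY, no aggregates), so in SQLite the HAVING clause is invalid here; a row-level condition belongs in WHERE

Fix: Use WHERE for row-level filtering

Corrected query:
SELECT id, name, gpa FROM students WHERE gpa > 3.43

Result:
id | name  | gpa 
---+-------+-----
3  | Kate  | 3.44
7  | Alice | 3.6 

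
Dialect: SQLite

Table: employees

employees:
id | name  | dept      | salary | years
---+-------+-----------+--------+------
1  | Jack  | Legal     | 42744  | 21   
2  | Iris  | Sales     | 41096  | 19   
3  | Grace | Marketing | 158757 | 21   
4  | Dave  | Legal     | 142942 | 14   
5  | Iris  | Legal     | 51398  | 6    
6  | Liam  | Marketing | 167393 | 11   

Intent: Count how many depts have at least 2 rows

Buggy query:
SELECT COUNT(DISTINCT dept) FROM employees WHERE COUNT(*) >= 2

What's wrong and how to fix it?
Bug: WHERE filters individual rows, not groups, so a group-level COUNT is invalid there

Fix: Use a subquery that GROUPs and filters with HAVING, then count its rows

Corrected query:
SELECT COUNT(*) FROM (SELECT dept FROM employees GROUP BY dept HAVING COUNT(*) >= 2)

Result:
COUNT(*)
--------
2       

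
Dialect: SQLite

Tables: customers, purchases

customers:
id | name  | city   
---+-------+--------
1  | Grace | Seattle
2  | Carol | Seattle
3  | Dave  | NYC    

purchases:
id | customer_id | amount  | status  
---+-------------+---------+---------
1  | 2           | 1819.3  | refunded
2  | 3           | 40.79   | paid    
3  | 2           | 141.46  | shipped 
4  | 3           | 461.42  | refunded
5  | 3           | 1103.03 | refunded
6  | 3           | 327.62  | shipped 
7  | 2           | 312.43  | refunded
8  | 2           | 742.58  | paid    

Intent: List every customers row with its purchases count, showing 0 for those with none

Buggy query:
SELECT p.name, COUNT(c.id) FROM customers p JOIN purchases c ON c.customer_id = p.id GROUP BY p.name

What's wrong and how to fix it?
Bug: An inner join excludes parents with zero children

Fix: Use LEFT JOIN so parents without children still appear (COUNT(c.id) gives 0)

Corrected query:
SELECT p.name, COUNT(c.id) FROM customers p LEFT JOIN purchases c ON c.customer_id = p.id GROUP BY p.name

Result:
name  | COUNT(c.id)
------+------------
Carol | 4          
Dave  | 4          
Grace | 0          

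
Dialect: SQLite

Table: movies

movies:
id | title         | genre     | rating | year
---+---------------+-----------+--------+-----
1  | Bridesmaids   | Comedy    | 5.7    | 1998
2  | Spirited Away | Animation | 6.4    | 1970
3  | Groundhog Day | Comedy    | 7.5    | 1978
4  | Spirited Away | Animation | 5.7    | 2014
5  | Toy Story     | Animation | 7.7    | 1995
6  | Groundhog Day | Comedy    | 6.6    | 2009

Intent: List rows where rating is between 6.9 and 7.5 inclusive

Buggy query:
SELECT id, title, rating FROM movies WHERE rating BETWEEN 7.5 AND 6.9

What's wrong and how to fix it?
Bug: BETWEEN expects the lower bound first; with 7.5 AND 6.9 the range is empty

Fix: Write BETWEEN 6.9 AND 7.5

Corrected query:
SELECT id, title, rating FROM movies WHERE rating BETWEEN 6.9 AND 7.5

Result:
id | title         | rating
---+---------------+-------
3  | Groundhog Day | 7.5   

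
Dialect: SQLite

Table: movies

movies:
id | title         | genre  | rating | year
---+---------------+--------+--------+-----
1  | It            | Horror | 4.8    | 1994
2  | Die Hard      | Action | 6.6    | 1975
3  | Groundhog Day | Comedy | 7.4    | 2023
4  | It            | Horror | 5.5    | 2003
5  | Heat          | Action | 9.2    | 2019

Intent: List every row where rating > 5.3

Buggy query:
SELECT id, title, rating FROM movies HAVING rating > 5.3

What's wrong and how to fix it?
Bug: HAVING filters the output of aggregation, but this query has no GROUP BY and no aggregate functions, so SQLite rejects it (HAVING clause on a non-aggregate query); the condition here is per row

Fix: Replace HAVING with WHERE since the condition applies to individual rows

Corrected query:
SELECT id, title, rating FROM movies WHERE rating > 5.3

Result:
id | title         | rating
---+---------------+-------
2  | Die Hard      | 6.6   
3  | Groundhog Day | 7.4   
4  | It            | 5.5   
5  | Heat          | 9.2   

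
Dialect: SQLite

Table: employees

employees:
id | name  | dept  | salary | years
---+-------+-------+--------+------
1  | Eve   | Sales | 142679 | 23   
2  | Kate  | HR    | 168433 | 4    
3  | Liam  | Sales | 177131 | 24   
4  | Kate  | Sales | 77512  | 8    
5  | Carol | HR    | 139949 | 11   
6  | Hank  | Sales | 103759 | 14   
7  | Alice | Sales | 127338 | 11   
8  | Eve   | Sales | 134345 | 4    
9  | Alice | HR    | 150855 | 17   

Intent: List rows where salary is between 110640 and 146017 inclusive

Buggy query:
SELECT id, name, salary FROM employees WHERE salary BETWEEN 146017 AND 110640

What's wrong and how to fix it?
Bug: The bounds are reversed; BETWEEN a AND b requires a <= b to match anything

Fix: Write BETWEEN 110640 AND 146017

Corrected query:
SELECT id, name, salary FROM employees WHERE salary BETWEEN 110640 AND 146017

Result:
id | name  | salary
---+-------+-------
1  | Eve   | 142679
5  | Carol | 139949
7  | Alice | 127338
8  | Eve   | 134345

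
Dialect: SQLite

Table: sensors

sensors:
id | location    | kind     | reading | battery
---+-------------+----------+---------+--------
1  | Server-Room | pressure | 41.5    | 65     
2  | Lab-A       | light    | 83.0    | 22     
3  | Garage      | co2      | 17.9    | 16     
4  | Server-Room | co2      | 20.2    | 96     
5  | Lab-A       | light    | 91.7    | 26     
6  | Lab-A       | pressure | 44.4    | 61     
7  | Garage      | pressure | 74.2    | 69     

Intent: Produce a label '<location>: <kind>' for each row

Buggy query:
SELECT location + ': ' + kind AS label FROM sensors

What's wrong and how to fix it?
Bug: SQLite uses || for string concatenation; + coerces text to numbers (yielding 0)

Fix: Use the || operator for string concatenation

Corrected query:
SELECT location || ': ' || kind AS label FROM sensors

Result:
label                
---------------------
Server-Room: pressure
Lab-A: light         
Garage: co2          
Server-Room: co2     
Lab-A: light         
Lab-A: pressure      
Garage: pressure     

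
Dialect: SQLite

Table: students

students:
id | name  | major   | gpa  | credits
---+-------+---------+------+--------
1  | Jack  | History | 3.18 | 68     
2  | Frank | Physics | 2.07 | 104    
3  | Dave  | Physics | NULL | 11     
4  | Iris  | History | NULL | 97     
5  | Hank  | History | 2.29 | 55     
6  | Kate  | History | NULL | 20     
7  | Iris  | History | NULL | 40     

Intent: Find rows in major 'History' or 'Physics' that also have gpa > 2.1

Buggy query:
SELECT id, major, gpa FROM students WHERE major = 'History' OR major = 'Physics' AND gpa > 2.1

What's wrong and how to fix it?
Bug: AND binds tighter than OR, so this parses as major = 'History' OR (major = 'Physics' AND gpa > 2.1)

Fix: Add parentheses around the OR so the AND applies to both alternatives

Corrected query:
SELECT id, major, gpa FROM students WHERE (major = 'History' OR major = 'Physics') AND gpa > 2.1

Result:
id | major   | gpa 
---+---------+-----
1  | History | 3.18
5  | History | 2.29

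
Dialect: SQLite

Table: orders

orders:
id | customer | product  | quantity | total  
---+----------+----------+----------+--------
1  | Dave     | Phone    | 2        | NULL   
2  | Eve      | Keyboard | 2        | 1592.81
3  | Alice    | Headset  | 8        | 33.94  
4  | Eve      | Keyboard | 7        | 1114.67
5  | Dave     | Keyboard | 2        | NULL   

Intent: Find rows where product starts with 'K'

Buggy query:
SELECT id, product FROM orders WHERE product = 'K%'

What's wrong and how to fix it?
Bug: '=' compares the literal string including the % character; pattern matching needs LIKE

Fix: Use LIKE for wildcard pattern matching

Corrected query:
SELECT id, product FROM orders WHERE product LIKE 'K%'

Result:
id | product 
---+---------
2  | Keyboard
4  | Keyboard
5  | Keyboard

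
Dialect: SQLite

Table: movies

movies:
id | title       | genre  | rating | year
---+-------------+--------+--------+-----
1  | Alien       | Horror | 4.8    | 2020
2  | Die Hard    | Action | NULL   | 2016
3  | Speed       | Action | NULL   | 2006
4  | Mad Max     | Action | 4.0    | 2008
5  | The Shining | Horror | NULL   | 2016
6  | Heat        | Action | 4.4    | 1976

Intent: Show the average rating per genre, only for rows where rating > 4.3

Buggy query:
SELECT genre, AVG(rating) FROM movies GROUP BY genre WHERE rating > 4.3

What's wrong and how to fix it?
Bug: WHERE cannot follow GROUP BY

Fix: Place WHERE between FROM and GROUP BY

Corrected query:
SELECT genre, AVG(rating) FROM movies WHERE rating > 4.3 GROUP BY genre

Result:
genre  | AVG(rating)
-------+------------
Action | 4.4        
Horror | 4.8        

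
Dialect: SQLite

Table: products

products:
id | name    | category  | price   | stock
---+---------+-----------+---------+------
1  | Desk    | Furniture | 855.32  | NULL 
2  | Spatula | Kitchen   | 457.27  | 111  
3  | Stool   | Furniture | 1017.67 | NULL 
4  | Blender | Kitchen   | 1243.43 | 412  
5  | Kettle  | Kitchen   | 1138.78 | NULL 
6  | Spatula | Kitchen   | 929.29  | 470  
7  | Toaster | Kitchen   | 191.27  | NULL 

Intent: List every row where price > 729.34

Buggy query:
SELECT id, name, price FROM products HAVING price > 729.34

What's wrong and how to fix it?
Bug: This is a non-aggregate query (no GROUP BY, no aggregates), so in SQLite the HAVING clause is invalid here; a row-level condition belongs in WHERE

Fix: Replace HAVING with WHERE since the condition applies to individual rows

Corrected query:
SELECT id, name, price FROM products WHERE price > 729.34

Result:
id | name    | price  
---+---------+--------
1  | Desk    | 855.32 
3  | Stool   | 1017.67
4  | Blender | 1243.43
5  | Kettle  | 1138.78
6  | Spatula | 929.29 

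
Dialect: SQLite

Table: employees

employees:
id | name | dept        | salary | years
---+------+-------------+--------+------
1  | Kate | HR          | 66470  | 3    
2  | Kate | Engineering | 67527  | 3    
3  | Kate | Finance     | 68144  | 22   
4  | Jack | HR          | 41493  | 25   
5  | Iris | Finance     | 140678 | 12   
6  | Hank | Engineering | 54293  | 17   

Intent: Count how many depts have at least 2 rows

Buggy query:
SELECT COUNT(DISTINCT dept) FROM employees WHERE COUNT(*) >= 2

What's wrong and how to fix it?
Bug: COUNT(*) cannot appear in WHERE; the per-group count doesn't exist yet

Fix: Use a subquery that GROUPs and filters with HAVING, then count its rows

Corrected query:
SELECT COUNT(*) FROM (SELECT dept FROM employees GROUP BY dept HAVING COUNT(*) >= 2)

Result:
COUNT(*)
--------
3       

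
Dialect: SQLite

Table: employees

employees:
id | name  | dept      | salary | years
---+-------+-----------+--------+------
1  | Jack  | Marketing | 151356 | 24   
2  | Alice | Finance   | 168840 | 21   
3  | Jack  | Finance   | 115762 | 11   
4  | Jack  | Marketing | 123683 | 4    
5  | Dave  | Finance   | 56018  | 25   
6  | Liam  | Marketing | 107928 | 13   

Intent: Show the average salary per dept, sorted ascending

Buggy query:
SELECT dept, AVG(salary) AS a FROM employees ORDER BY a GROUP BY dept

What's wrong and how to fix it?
Bug: GROUP BY must precede ORDER BY

Fix: Move ORDER BY to the end, after GROUP BY

Corrected query:
SELECT dept, AVG(salary) AS a FROM employees GROUP BY dept ORDER BY a

Result:
dept      | a            
----------+--------------
Finance   | 113540       
Marketing | 127655.666667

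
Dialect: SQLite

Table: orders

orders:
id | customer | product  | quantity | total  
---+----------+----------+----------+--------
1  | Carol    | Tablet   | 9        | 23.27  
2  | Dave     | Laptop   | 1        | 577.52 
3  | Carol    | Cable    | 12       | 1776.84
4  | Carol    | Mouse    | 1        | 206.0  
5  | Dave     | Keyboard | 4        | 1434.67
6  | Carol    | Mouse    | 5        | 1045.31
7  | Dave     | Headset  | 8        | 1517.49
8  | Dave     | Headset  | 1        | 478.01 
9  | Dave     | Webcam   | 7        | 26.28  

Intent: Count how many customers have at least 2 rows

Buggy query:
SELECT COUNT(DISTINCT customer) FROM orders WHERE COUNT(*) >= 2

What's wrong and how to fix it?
Bug: COUNT(*) cannot appear in WHERE; the per-group count doesn't exist yet

Fix: Use a subquery that GROUPs and filters with HAVING, then count its rows

Corrected query:
SELECT COUNT(*) FROM (SELECT customer FROM orders GROUP BY customer HAVING COUNT(*) >= 2)

Result:
COUNT(*)
--------
2       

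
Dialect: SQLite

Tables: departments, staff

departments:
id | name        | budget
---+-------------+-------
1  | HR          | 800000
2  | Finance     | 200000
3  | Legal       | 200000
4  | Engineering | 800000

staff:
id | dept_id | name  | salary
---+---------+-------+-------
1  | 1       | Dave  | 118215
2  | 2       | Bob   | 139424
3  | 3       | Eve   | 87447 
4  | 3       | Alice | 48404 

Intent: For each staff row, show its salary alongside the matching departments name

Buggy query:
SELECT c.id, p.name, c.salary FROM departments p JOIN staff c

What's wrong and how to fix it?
Bug: Missing join condition: each staff row is matched to all departments rows instead of just its own

Fix: Add ON c.dept_id = p.id to the JOIN

Corrected query:
SELECT c.id, p.name, c.salary FROM departments p JOIN staff c ON c.dept_id = p.id

Result:
id | name    | salary
---+---------+-------
1  | HR      | 118215
2  | Finance | 139424
3  | Legal   | 87447 
4  | Legal   | 48404 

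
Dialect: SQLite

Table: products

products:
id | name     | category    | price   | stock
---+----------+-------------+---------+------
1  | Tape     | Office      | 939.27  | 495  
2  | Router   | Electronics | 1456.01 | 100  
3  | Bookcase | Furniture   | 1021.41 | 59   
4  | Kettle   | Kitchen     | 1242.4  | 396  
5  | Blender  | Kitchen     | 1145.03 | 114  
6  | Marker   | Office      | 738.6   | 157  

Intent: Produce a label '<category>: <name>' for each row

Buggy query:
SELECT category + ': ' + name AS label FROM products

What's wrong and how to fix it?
Bug: '+' is numeric addition; on text columns SQLite converts them to 0 instead of concatenating

Fix: Use the || operator for string concatenation

Corrected query:
SELECT category || ': ' || name AS label FROM products

Result:
label              
-------------------
Office: Tape       
Electronics: Router
Furniture: Bookcase
Kitchen: Kettle    
Kitchen: Blender   
Office: Marker     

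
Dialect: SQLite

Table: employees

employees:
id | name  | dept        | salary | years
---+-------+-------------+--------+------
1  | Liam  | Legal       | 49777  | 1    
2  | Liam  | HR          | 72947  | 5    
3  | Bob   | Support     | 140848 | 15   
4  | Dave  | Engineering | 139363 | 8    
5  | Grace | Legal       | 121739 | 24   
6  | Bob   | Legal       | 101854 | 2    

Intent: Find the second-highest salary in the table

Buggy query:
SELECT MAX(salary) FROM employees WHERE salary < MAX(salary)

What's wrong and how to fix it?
Bug: The inner MAX is an aggregate inside WHERE, which is not allowed

Fix: Compute the overall MAX in a subquery, then take MAX of rows below it

Corrected query:
SELECT MAX(salary) FROM employees WHERE salary < (SELECT MAX(salary) FROM employees)

Result:
MAX(salary)
-----------
139363     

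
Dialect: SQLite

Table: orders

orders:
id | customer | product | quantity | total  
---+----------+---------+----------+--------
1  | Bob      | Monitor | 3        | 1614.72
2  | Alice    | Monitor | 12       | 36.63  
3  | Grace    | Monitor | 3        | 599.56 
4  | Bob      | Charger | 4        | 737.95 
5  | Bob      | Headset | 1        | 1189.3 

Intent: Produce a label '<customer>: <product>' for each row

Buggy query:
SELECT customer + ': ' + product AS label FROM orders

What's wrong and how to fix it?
Bug: SQLite uses || for string concatenation; + coerces text to numbers (yielding 0)

Fix: Replace + with || to concatenate text

Corrected query:
SELECT customer || ': ' || product AS label FROM orders

Result:
label         
--------------
Bob: Monitor  
Alice: Monitor
Grace: Monitor
Bob: Charger  
Bob: Headset  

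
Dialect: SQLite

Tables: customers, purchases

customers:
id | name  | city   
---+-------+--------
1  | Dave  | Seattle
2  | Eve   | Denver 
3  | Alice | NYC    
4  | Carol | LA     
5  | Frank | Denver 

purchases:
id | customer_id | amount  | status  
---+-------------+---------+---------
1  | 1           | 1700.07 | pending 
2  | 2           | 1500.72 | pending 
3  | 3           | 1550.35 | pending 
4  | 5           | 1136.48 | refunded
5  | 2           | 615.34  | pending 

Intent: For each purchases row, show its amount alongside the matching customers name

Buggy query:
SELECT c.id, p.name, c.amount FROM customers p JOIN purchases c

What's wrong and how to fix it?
Bug: Missing join condition: each purchases row is matched to all customers rows instead of just its own

Fix: Add ON c.customer_id = p.id to the JOIN

Corrected query:
SELECT c.id, p.name, c.amount FROM customers p JOIN purchases c ON c.customer_id = p.id

Result:
id | name  | amount 
---+-------+--------
1  | Dave  | 1700.07
2  | Eve   | 1500.72
3  | Alice | 1550.35
4  | Frank | 1136.48
5  | Eve   | 615.34 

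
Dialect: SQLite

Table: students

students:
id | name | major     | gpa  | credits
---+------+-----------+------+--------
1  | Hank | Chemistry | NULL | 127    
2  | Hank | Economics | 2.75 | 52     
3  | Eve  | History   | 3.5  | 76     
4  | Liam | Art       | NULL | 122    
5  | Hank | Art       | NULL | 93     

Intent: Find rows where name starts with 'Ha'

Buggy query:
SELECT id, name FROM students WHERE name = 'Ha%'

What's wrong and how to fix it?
Bug: Wildcards only work with LIKE; '=' treats '%' as a literal character

Fix: Replace '=' with LIKE so 'Ha%' is treated as a pattern

Corrected query:
SELECT id, name FROM students WHERE name LIKE 'Ha%'

Result:
id | name
---+-----
1  | Hank
2  | Hank
5  | Hank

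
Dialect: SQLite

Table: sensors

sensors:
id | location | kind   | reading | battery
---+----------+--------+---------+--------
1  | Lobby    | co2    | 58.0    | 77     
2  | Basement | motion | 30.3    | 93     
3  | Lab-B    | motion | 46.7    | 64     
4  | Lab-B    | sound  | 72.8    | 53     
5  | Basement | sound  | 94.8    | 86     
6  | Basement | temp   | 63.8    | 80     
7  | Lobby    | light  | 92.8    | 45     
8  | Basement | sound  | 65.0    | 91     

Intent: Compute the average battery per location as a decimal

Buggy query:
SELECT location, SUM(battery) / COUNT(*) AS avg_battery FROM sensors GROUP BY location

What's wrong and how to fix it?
Bug: Both operands are integers, so '/' performs integer division and truncates

Fix: Cast one side to REAL so the division keeps the fractional part

Corrected query:
SELECT location, SUM(battery) * 1.0 / COUNT(*) AS avg_battery FROM sensors GROUP BY location

Result:
location | avg_battery
---------+------------
Basement | 87.5       
Lab-B    | 58.5       
Lobby    | 61         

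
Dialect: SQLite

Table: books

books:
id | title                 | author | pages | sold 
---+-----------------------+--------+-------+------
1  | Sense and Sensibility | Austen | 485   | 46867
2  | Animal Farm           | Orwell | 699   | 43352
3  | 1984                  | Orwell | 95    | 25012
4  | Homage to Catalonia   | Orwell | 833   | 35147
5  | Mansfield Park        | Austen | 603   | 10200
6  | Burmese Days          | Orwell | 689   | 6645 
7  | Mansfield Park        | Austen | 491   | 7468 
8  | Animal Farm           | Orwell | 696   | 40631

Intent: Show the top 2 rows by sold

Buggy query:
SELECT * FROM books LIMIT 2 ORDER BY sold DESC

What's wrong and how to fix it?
Bug: ORDER BY cannot follow LIMIT; LIMIT is the final clause

Fix: Sort with ORDER BY, then apply LIMIT

Corrected query:
SELECT * FROM books ORDER BY sold DESC LIMIT 2

Result:
id | title                 | author | pages | sold 
---+-----------------------+--------+-------+------
1  | Sense and Sensibility | Austen | 485   | 46867
2  | Animal Farm           | Orwell | 699   | 43352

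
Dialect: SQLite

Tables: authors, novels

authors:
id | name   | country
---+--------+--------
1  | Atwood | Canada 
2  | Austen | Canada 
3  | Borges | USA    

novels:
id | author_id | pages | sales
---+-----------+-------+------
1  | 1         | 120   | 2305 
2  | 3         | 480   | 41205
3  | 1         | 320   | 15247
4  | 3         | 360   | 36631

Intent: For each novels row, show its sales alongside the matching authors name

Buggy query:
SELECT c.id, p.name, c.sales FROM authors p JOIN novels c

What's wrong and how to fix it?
Bug: JOIN with no ON clause produces a cartesian product; every novels row pairs with every authors row

Fix: Add ON c.author_id = p.id to the JOIN

Corrected query:
SELECT c.id, p.name, c.sales FROM authors p JOIN novels c ON c.author_id = p.id

Result:
id | name   | sales
---+--------+------
1  | Atwood | 2305 
2  | Borges | 41205
3  | Atwood | 15247
4  | Borges | 36631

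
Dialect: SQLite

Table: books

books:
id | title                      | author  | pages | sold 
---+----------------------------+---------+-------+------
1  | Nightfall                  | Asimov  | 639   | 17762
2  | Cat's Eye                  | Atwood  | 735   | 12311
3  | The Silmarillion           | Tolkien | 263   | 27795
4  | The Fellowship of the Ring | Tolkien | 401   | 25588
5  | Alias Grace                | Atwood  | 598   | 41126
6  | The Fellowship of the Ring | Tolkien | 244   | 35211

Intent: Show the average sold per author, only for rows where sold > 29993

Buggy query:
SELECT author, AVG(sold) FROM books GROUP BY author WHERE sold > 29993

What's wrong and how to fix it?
Bug: WHERE cannot follow GROUP BY

Fix: Move the WHERE clause before GROUP BY

Corrected query:
SELECT author, AVG(sold) FROM books WHERE sold > 29993 GROUP BY author

Result:
author  | AVG(sold)
--------+----------
Atwood  | 41126    
Tolkien | 35211    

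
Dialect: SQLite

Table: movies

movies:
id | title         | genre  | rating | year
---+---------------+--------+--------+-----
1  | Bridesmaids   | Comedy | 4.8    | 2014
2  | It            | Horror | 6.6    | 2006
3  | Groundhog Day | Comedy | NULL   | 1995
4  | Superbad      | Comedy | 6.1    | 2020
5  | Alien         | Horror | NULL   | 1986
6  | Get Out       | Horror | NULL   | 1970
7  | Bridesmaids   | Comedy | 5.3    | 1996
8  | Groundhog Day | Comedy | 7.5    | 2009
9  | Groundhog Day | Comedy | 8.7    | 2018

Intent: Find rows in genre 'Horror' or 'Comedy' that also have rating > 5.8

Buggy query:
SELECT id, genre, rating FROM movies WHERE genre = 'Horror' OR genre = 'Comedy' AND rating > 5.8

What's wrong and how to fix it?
Bug: AND binds tighter than OR, so this parses as genre = 'Horror' OR (genre = 'Comedy' AND rating > 5.8)

Fix: Add parentheses around the OR so the AND applies to both alternatives

Corrected query:
SELECT id, genre, rating FROM movies WHERE (genre = 'Horror' OR genre = 'Comedy') AND rating > 5.8

Result:
id | genre  | rating
---+--------+-------
2  | Horror | 6.6   
4  | Comedy | 6.1   
8  | Comedy | 7.5   
9  | Comedy | 8.7   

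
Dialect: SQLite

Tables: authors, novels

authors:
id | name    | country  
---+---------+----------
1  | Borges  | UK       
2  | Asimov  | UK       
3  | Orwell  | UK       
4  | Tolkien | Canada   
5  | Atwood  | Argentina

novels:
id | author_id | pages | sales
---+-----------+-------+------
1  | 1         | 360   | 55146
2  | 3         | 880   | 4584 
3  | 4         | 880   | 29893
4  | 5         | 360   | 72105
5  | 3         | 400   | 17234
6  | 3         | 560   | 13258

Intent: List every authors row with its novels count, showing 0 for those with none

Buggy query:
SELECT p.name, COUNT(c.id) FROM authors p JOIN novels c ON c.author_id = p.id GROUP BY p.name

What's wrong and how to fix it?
Bug: INNER JOIN drops authors rows that have no matching novels rows

Fix: Switch to LEFT JOIN to retain unmatched parent rows

Corrected query:
SELECT p.name, COUNT(c.id) FROM authors p LEFT JOIN novels c ON c.author_id = p.id GROUP BY p.name

Result:
name    | COUNT(c.id)
--------+------------
Asimov  | 0          
Atwood  | 1          
Borges  | 1          
Orwell  | 3          
Tolkien | 1          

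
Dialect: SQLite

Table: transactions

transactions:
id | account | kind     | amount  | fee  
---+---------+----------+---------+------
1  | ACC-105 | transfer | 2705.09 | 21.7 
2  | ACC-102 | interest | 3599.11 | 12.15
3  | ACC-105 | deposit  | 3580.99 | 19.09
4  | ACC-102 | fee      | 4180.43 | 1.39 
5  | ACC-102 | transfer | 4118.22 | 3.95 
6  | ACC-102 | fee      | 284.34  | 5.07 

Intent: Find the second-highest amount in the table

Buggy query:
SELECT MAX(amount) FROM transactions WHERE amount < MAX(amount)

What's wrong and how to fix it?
Bug: MAX(amount) on the right of the comparison is an aggregate-in-WHERE error

Fix: Compute the overall MAX in a subquery, then take MAX of rows below it

Corrected query:
SELECT MAX(amount) FROM transactions WHERE amount < (SELECT MAX(amount) FROM transactions)

Result:
MAX(amount)
-----------
4118.22    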